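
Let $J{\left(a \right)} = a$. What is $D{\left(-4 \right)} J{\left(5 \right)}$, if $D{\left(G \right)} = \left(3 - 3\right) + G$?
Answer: $-20$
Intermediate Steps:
$D{\left(G \right)} = G$ ($D{\left(G \right)} = 0 + G = G$)
$D{\left(-4 \right)} J{\left(5 \right)} = \left(-4\right) 5 = -20$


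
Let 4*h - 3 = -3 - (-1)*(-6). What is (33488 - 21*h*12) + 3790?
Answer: 37656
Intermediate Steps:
h = -3/2 (h = ¾ + (-3 - (-1)*(-6))/4 = ¾ + (-3 - 1*6)/4 = ¾ + (-3 - 6)/4 = ¾ + (¼)*(-9) = ¾ - 9/4 = -3/2 ≈ -1.5000)
(33488 - 21*h*12) + 3790 = (33488 - 21*(-3/2)*12) + 3790 = (33488 + (63/2)*12) + 3790 = (33488 + 378) + 3790 = 33866 + 3790 = 37656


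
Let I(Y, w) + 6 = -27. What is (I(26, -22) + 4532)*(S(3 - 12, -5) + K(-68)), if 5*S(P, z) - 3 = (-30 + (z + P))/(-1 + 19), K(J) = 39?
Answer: 1583648/9 ≈ 1.7596e+5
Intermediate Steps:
I(Y, w) = -33 (I(Y, w) = -6 - 27 = -33)
S(P, z) = 4/15 + P/90 + z/90 (S(P, z) = 3/5 + ((-30 + (z + P))/(-1 + 19))/5 = 3/5 + ((-30 + (P + z))/18)/5 = 3/5 + ((-30 + P + z)*(1/18))/5 = 3/5 + (-5/3 + P/18 + z/18)/5 = 3/5 + (-1/3 + P/90 + z/90) = 4/15 + P/90 + z/90)
(I(26, -22) + 4532)*(S(3 - 12, -5) + K(-68)) = (-33 + 4532)*((4/15 + (3 - 12)/90 + (1/90)*(-5)) + 39) = 4499*((4/15 + (1/90)*(-9) - 1/18) + 39) = 4499*((4/15 - 1/10 - 1/18) + 39) = 4499*(1/9 + 39) = 4499*(352/9) = 1583648/9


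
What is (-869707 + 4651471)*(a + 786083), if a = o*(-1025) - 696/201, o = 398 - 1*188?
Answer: 144635753821356/67 ≈ 2.1587e+12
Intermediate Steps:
o = 210 (o = 398 - 188 = 210)
a = -14421982/67 (a = 210*(-1025) - 696/201 = -215250 - 696*1/201 = -215250 - 232/67 = -14421982/67 ≈ -2.1525e+5)
(-869707 + 4651471)*(a + 786083) = (-869707 + 4651471)*(-14421982/67 + 786083) = 3781764*(38245579/67) = 144635753821356/67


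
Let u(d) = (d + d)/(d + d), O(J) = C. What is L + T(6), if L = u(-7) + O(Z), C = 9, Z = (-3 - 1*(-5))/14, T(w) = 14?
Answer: 24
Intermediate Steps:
Z = ⅐ (Z = (-3 + 5)*(1/14) = 2*(1/14) = ⅐ ≈ 0.14286)
O(J) = 9
u(d) = 1 (u(d) = (2*d)/((2*d)) = (2*d)*(1/(2*d)) = 1)
L = 10 (L = 1 + 9 = 10)
L + T(6) = 10 + 14 = 24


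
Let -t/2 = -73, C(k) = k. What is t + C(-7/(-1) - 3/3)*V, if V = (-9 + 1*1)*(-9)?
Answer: 578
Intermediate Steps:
t = 146 (t = -2*(-73) = 146)
V = 72 (V = (-9 + 1)*(-9) = -8*(-9) = 72)
t + C(-7/(-1) - 3/3)*V = 146 + (-7/(-1) - 3/3)*72 = 146 + (-7*(-1) - 3*⅓)*72 = 146 + (7 - 1)*72 = 146 + 6*72 = 146 + 432 = 578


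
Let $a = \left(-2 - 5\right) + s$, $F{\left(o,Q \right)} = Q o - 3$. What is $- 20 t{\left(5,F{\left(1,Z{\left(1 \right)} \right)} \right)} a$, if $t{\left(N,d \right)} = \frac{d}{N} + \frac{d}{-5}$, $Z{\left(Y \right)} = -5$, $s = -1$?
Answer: $0$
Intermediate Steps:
$F{\left(o,Q \right)} = -3 + Q o$
$t{\left(N,d \right)} = - \frac{d}{5} + \frac{d}{N}$ ($t{\left(N,d \right)} = \frac{d}{N} + d \left(- \frac{1}{5}\right) = \frac{d}{N} - \frac{d}{5} = - \frac{d}{5} + \frac{d}{N}$)
$a = -8$ ($a = \left(-2 - 5\right) - 1 = -7 - 1 = -8$)
$- 20 t{\left(5,F{\left(1,Z{\left(1 \right)} \right)} \right)} a = - 20 \left(- \frac{-3 - 5}{5} + \frac{-3 - 5}{5}\right) \left(-8\right) = - 20 \left(- \frac{-3 - 5}{5} + \left(-3 - 5\right) \frac{1}{5}\right) \left(-8\right) = - 20 \left(\left(- \frac{1}{5}\right) \left(-8\right) - \frac{8}{5}\right) \left(-8\right) = - 20 \left(\frac{8}{5} - \frac{8}{5}\right) \left(-8\right) = \left(-20\right) 0 \left(-8\right) = 0 \left(-8\right) = 0$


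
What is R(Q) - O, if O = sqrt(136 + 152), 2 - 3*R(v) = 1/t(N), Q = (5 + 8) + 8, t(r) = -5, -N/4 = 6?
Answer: 11/15 - 12*sqrt(2) ≈ -16.237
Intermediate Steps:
N = -24 (N = -4*6 = -24)
Q = 21 (Q = 13 + 8 = 21)
R(v) = 11/15 (R(v) = 2/3 - 1/3/(-5) = 2/3 - 1/3*(-1/5) = 2/3 + 1/15 = 11/15)
O = 12*sqrt(2) (O = sqrt(288) = 12*sqrt(2) ≈ 16.971)
R(Q) - O = 11/15 - 12*sqrt(2)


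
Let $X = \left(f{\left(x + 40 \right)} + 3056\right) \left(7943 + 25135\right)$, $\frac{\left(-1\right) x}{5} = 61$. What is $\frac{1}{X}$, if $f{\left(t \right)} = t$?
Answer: $\frac{1}{92320698} \approx 1.0832 \cdot 10^{-8}$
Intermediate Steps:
$x = -305$ ($x = \left(-5\right) 61 = -305$)
$X = 92320698$ ($X = \left(\left(-305 + 40\right) + 3056\right) \left(7943 + 25135\right) = \left(-265 + 3056\right) 33078 = 2791 \cdot 33078 = 92320698$)
$\frac{1}{X} = \frac{1}{92320698}$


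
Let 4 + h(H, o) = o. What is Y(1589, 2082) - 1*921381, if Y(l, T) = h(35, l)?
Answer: -919796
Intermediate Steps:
h(H, o) = -4 + o
Y(l, T) = -4 + l
Y(1589, 2082) - 1*921381 = (-4 + 1589) - 1*921381 = 1585 - 921381 = -919796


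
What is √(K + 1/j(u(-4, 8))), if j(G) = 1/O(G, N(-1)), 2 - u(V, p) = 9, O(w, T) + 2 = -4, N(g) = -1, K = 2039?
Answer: √2033 ≈ 45.089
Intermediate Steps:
O(w, T) = -6 (O(w, T) = -2 - 4 = -6)
u(V, p) = -7 (u(V, p) = 2 - 1*9 = 2 - 9 = -7)
j(G) = -⅙ (j(G) = 1/(-6) = -⅙)
√(K + 1/j(u(-4, 8))) = √(2039 + 1/(-⅙)) = √(2039 - 6) = √2033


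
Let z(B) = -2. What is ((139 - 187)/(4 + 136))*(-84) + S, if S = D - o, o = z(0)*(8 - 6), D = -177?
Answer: -721/5 ≈ -144.20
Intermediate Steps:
o = -4 (o = -2*(8 - 6) = -2*2 = -4)
S = -173 (S = -177 - 1*(-4) = -177 + 4 = -173)
((139 - 187)/(4 + 136))*(-84) + S = ((139 - 187)/(4 + 136))*(-84) - 173 = -48/140*(-84) - 173 = -48*1/140*(-84) - 173 = -12/35*(-84) - 173 = 144/5 - 173 = -721/5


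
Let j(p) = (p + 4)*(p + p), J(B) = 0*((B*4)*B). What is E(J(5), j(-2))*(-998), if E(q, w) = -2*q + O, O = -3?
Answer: 2994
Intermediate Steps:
J(B) = 0 (J(B) = 0*((4*B)*B) = 0*(4*B²) = 0)
j(p) = 2*p*(4 + p) (j(p) = (4 + p)*(2*p) = 2*p*(4 + p))
E(q, w) = -3 - 2*q (E(q, w) = -2*q - 3 = -3 - 2*q)
E(J(5), j(-2))*(-998) = (-3 - 2*0)*(-998) = (-3 + 0)*(-998) = -3*(-998) = 2994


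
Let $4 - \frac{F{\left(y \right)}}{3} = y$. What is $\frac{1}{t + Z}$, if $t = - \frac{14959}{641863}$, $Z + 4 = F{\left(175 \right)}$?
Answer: $- \frac{641863}{331858130} \approx -0.0019341$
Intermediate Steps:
$F{\left(y \right)} = 12 - 3 y$
$Z = -517$ ($Z = -4 + \left(12 - 525\right) = -4 - 513 = -517$)
$t = - \frac{14959}{641863}$ ($t = \left(-14959\right) \frac{1}{641863} = - \frac{14959}{641863} \approx -0.023306$)
$\frac{1}{t + Z} = \frac{1}{- \frac{14959}{641863} - 517} = \frac{1}{- \frac{331858130}{641863}} = - \frac{641863}{331858130}$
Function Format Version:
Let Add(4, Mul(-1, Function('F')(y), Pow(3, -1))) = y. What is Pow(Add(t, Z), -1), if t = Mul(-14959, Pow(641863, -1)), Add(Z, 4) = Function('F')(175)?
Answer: Rational(-641863, 331858130) ≈ -0.0019341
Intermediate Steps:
Function('F')(y) = Add(12, Mul(-3, y))
Z = -517 (Z = Add(-4, Add(12, Mul(-3, 175))) = Add(-4, Add(12, -525)) = Add(-4, -513) = -517)
t = Rational(-14959, 641863) (t = Mul(-14959, Rational(1, 641863)) = Rational(-14959, 641863) ≈ -0.023306)
Pow(Add(t, Z), -1) = Pow(Add(Rational(-14959, 641863), -517), -1) = Pow(Rational(-331858130, 641863), -1) = Rational(-641863, 331858130)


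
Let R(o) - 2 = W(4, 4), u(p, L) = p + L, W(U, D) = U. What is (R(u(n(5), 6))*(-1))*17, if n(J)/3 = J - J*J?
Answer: -102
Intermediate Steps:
n(J) = -3*J² + 3*J (n(J) = 3*(J - J*J) = 3*(J - J²) = -3*J² + 3*J)
u(p, L) = L + p
R(o) = 6 (R(o) = 2 + 4 = 6)
(R(u(n(5), 6))*(-1))*17 = (6*(-1))*17 = -6*17 = -102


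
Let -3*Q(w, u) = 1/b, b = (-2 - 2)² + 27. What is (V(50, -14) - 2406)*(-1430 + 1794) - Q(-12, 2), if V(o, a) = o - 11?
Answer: -111144851/129 ≈ -8.6159e+5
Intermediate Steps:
b = 43 (b = (-4)² + 27 = 16 + 27 = 43)
V(o, a) = -11 + o
Q(w, u) = -1/129 (Q(w, u) = -⅓/43 = -⅓*1/43 = -1/129)
(V(50, -14) - 2406)*(-1430 + 1794) - Q(-12, 2) = ((-11 + 50) - 2406)*(-1430 + 1794) - 1*(-1/129) = (39 - 2406)*364 + 1/129 = -2367*364 + 1/129 = -861588 + 1/129 = -111144851/129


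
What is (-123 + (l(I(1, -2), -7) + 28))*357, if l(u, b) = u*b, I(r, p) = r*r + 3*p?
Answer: -21420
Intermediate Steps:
I(r, p) = r**2 + 3*p
l(u, b) = b*u
(-123 + (l(I(1, -2), -7) + 28))*357 = (-123 + (-7*(1**2 + 3*(-2)) + 28))*357 = (-123 + (-7*(1 - 6) + 28))*357 = (-123 + (-7*(-5) + 28))*357 = (-123 + (35 + 28))*357 = (-123 + 63)*357 = -60*357 = -21420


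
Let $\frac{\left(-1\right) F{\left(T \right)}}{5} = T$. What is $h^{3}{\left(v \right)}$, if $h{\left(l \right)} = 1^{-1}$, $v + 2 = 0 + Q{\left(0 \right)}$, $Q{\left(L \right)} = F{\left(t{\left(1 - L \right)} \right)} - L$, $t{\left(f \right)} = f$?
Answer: $1$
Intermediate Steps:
$F{\left(T \right)} = - 5 T$
$Q{\left(L \right)} = -5 + 4 L$ ($Q{\left(L \right)} = - 5 \left(1 - L\right) - L = \left(-5 + 5 L\right) - L = -5 + 4 L$)
$v = -7$ ($v = -2 + \left(0 + \left(-5 + 4 \cdot 0\right)\right) = -2 + \left(0 + \left(-5 + 0\right)\right) = -2 + \left(0 - 5\right) = -2 - 5 = -7$)
$h{\left(l \right)} = 1$
$h^{3}{\left(v \right)} = 1^{3} = 1$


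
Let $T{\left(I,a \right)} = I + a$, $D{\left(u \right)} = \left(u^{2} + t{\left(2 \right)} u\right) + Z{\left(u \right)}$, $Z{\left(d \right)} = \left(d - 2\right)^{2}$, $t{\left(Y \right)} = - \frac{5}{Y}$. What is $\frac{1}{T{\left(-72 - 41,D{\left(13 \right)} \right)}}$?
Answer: $\frac{2}{289} \approx 0.0069204$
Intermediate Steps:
$Z{\left(d \right)} = \left(-2 + d\right)^{2}$
$D{\left(u \right)} = u^{2} + \left(-2 + u\right)^{2} - \frac{5 u}{2}$ ($D{\left(u \right)} = \left(u^{2} + - \frac{5}{2} u\right) + \left(-2 + u\right)^{2} = \left(u^{2} + \left(-5\right) \frac{1}{2} u\right) + \left(-2 + u\right)^{2} = \left(u^{2} - \frac{5 u}{2}\right) + \left(-2 + u\right)^{2} = u^{2} + \left(-2 + u\right)^{2} - \frac{5 u}{2}$)
$\frac{1}{T{\left(-72 - 41,D{\left(13 \right)} \right)}} = \frac{1}{\left(-72 - 41\right) + \left(4 + 2 \cdot 13^{2} - \frac{169}{2}\right)} = \frac{1}{-113 + \left(4 + 2 \cdot 169 - \frac{169}{2}\right)} = \frac{1}{-113 + \left(4 + 338 - \frac{169}{2}\right)} = \frac{1}{-113 + \frac{515}{2}} = \frac{1}{\frac{289}{2}} = \frac{2}{289}$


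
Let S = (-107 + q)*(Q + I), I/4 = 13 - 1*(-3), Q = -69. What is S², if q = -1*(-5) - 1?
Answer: 265225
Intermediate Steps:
I = 64 (I = 4*(13 - 1*(-3)) = 4*(13 + 3) = 4*16 = 64)
q = 4 (q = 5 - 1 = 4)
S = 515 (S = (-107 + 4)*(-69 + 64) = -103*(-5) = 515)
S² = 515² = 265225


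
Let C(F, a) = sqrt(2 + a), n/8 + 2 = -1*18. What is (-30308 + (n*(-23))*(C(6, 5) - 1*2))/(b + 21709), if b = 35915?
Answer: -3139/4802 + 460*sqrt(7)/7203 ≈ -0.48472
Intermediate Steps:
n = -160 (n = -16 + 8*(-1*18) = -16 + 8*(-18) = -16 - 144 = -160)
(-30308 + (n*(-23))*(C(6, 5) - 1*2))/(b + 21709) = (-30308 + (-160*(-23))*(sqrt(2 + 5) - 1*2))/(35915 + 21709) = (-30308 + 3680*(sqrt(7) - 2))/57624 = (-30308 + 3680*(-2 + sqrt(7)))*(1/57624) = (-30308 + (-7360 + 3680*sqrt(7)))*(1/57624) = (-37668 + 3680*sqrt(7))*(1/57624) = -3139/4802 + 460*sqrt(7)/7203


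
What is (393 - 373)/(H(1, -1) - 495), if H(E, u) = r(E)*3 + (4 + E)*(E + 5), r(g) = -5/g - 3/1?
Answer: -20/489 ≈ -0.040900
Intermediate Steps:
r(g) = -3 - 5/g (r(g) = -5/g - 3*1 = -5/g - 3 = -3 - 5/g)
H(E, u) = -9 - 15/E + (4 + E)*(5 + E) (H(E, u) = (-3 - 5/E)*3 + (4 + E)*(E + 5) = (-9 - 15/E) + (4 + E)*(5 + E) = -9 - 15/E + (4 + E)*(5 + E))
(393 - 373)/(H(1, -1) - 495) = (393 - 373)/((11 + 1² - 15/1 + 9*1) - 495) = 20/((11 + 1 - 15*1 + 9) - 495) = 20/((11 + 1 - 15 + 9) - 495) = 20/(6 - 495) = 20/(-489) = 20*(-1/489) = -20/489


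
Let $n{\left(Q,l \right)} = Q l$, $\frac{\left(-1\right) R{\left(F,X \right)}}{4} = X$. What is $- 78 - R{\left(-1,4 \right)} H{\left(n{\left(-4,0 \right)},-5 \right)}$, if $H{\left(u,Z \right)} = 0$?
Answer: $0$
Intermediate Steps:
$R{\left(F,X \right)} = - 4 X$
$- 78 - R{\left(-1,4 \right)} H{\left(n{\left(-4,0 \right)},-5 \right)} = - 78 - \left(-4\right) 4 \cdot 0 = - 78 \left(-1\right) \left(-16\right) 0 = - 78 \cdot 16 \cdot 0 = \left(-78\right) 0 = 0$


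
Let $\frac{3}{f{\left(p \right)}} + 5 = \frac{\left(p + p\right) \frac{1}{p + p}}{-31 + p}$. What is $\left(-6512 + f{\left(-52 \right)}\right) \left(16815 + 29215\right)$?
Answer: $- \frac{62353181615}{208} \approx -2.9977 \cdot 10^{8}$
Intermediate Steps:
$f{\left(p \right)} = \frac{3}{-5 + \frac{1}{-31 + p}}$ ($f{\left(p \right)} = \frac{3}{-5 + \frac{\left(p + p\right) \frac{1}{p + p}}{-31 + p}} = \frac{3}{-5 + \frac{2 p \frac{1}{2 p}}{-31 + p}} = \frac{3}{-5 + 1 \frac{1}{-31 + p}} = \frac{3}{-5 + \frac{1}{-31 + p}}$)
$\left(-6512 + f{\left(-52 \right)}\right) \left(16815 + 29215\right) = \left(-6512 + \frac{3 \left(31 - -52\right)}{-156 + 5 \left(-52\right)}\right) \left(16815 + 29215\right) = \left(-6512 + \frac{3 \left(31 + 52\right)}{-156 - 260}\right) 46030 = \left(-6512 + 3 \frac{1}{-416} \cdot 83\right) 46030 = \left(-6512 + 3 \left(- \frac{1}{416}\right) 83\right) 46030 = \left(-6512 - \frac{249}{416}\right) 46030 = \left(- \frac{2709241}{416}\right) 46030 = - \frac{62353181615}{208}$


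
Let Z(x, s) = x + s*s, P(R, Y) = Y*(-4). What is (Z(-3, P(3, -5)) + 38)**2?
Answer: 189225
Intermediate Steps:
P(R, Y) = -4*Y
Z(x, s) = x + s**2
(Z(-3, P(3, -5)) + 38)**2 = ((-3 + (-4*(-5))**2) + 38)**2 = ((-3 + 20**2) + 38)**2 = ((-3 + 400) + 38)**2 = (397 + 38)**2 = 435**2 = 189225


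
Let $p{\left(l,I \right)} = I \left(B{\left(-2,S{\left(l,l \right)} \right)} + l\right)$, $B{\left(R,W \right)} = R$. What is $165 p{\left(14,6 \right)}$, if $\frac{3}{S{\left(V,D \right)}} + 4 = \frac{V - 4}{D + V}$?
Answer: $11880$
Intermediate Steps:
$S{\left(V,D \right)} = \frac{3}{-4 + \frac{-4 + V}{D + V}}$ ($S{\left(V,D \right)} = \frac{3}{-4 + \frac{V - 4}{D + V}} = \frac{3}{-4 + \frac{-4 + V}{D + V}}$)
$p{\left(l,I \right)} = I \left(-2 + l\right)$
$165 p{\left(14,6 \right)} = 165 \cdot 6 \left(-2 + 14\right) = 165 \cdot 6 \cdot 12 = 165 \cdot 72 = 11880$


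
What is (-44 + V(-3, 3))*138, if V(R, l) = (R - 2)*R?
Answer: -4002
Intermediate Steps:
V(R, l) = R*(-2 + R) (V(R, l) = (-2 + R)*R = R*(-2 + R))
(-44 + V(-3, 3))*138 = (-44 - 3*(-2 - 3))*138 = (-44 - 3*(-5))*138 = (-44 + 15)*138 = -29*138 = -4002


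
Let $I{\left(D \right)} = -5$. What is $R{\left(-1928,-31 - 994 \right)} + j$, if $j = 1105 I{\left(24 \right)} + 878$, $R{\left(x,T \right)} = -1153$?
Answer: $-5800$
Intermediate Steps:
$j = -4647$ ($j = 1105 \left(-5\right) + 878 = -5525 + 878 = -4647$)
$R{\left(-1928,-31 - 994 \right)} + j = -1153 - 4647 = -5800$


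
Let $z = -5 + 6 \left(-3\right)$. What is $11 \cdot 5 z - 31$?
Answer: $-1296$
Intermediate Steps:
$z = -23$ ($z = -5 - 18 = -23$)
$11 \cdot 5 z - 31 = 11 \cdot 5 \left(-23\right) - 31 = 55 \left(-23\right) - 31 = -1265 - 31 = -1296$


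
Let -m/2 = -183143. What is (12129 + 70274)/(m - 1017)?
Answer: 82403/365269 ≈ 0.22560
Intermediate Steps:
m = 366286 (m = -2*(-183143) = 366286)
(12129 + 70274)/(m - 1017) = (12129 + 70274)/(366286 - 1017) = 82403/365269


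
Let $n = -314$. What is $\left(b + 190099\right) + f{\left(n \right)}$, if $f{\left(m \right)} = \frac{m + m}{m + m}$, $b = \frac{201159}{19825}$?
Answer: $\frac{3768933659}{19825} \approx 1.9011 \cdot 10^{5}$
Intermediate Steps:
$b = \frac{201159}{19825}$ ($b = 201159 \cdot \frac{1}{19825} = \frac{201159}{19825} \approx 10.147$)
$f{\left(m \right)} = 1$ ($f{\left(m \right)} = \frac{2 m}{2 m} = 2 m \frac{1}{2 m} = 1$)
$\left(b + 190099\right) + f{\left(n \right)} = \left(\frac{201159}{19825} + 190099\right) + 1 = \frac{3768913834}{19825} + 1 = \frac{3768933659}{19825}$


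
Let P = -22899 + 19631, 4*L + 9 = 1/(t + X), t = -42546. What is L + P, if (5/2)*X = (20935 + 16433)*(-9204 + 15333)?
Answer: -5989060163329/1831376856 ≈ -3270.3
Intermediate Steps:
X = 458056944/5 (X = 2*((20935 + 16433)*(-9204 + 15333))/5 = 2*(37368*6129)/5 = (⅖)*229028472 = 458056944/5 ≈ 9.1611e+7)
L = -4120597921/1831376856 (L = -9/4 + 1/(4*(-42546 + 458056944/5)) = -9/4 + 1/(4*(457844214/5)) = -9/4 + (¼)*(5/457844214) = -9/4 + 5/1831376856 = -4120597921/1831376856 ≈ -2.2500)
P = -3268
L + P = -4120597921/1831376856 - 3268 = -5989060163329/1831376856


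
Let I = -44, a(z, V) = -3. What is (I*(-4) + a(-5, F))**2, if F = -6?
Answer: 29929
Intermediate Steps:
(I*(-4) + a(-5, F))**2 = (-44*(-4) - 3)**2 = (176 - 3)**2 = 173**2 = 29929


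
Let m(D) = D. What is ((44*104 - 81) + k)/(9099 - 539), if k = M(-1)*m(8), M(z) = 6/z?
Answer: 4447/8560 ≈ 0.51951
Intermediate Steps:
k = -48 (k = (6/(-1))*8 = (6*(-1))*8 = -6*8 = -48)
((44*104 - 81) + k)/(9099 - 539) = ((44*104 - 81) - 48)/(9099 - 539) = ((4576 - 81) - 48)/8560 = (4495 - 48)*(1/8560) = 4447*(1/8560) = 4447/8560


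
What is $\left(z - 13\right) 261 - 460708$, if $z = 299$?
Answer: $-386062$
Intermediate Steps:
$\left(z - 13\right) 261 - 460708 = \left(299 - 13\right) 261 - 460708 = 286 \cdot 261 - 460708 = 74646 - 460708 = -386062$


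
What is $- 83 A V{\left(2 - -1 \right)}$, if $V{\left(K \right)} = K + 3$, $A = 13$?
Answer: $-6474$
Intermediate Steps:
$V{\left(K \right)} = 3 + K$
$- 83 A V{\left(2 - -1 \right)} = \left(-83\right) 13 \left(3 + \left(2 - -1\right)\right) = - 1079 \left(3 + \left(2 + 1\right)\right) = - 1079 \left(3 + 3\right) = \left(-1079\right) 6 = -6474$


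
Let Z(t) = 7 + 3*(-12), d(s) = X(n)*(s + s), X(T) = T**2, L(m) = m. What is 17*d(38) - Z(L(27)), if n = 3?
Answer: 11657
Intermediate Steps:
d(s) = 18*s (d(s) = 3**2*(s + s) = 9*(2*s) = 18*s)
Z(t) = -29 (Z(t) = 7 - 36 = -29)
17*d(38) - Z(L(27)) = 17*(18*38) - 1*(-29) = 17*684 + 29 = 11628 + 29 = 11657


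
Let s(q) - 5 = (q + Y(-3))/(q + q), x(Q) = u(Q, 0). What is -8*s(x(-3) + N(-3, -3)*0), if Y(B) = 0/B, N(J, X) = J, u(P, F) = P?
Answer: -44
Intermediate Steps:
Y(B) = 0
x(Q) = Q
s(q) = 11/2 (s(q) = 5 + (q + 0)/(q + q) = 5 + q/((2*q)) = 5 + q*(1/(2*q)) = 5 + ½ = 11/2)
-8*s(x(-3) + N(-3, -3)*0) = -8*11/2 = -44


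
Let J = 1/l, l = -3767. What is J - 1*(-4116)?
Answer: 15504971/3767 ≈ 4116.0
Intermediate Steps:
J = -1/3767 (J = 1/(-3767) = -1/3767 ≈ -0.00026546)
J - 1*(-4116) = -1/3767 - 1*(-4116) = -1/3767 + 4116 = 15504971/3767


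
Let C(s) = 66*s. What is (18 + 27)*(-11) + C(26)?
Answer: 1221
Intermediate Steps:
(18 + 27)*(-11) + C(26) = (18 + 27)*(-11) + 66*26 = 45*(-11) + 1716 = -495 + 1716 = 1221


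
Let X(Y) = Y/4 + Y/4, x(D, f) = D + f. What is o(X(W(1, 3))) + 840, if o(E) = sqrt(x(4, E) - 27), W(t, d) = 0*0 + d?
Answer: 840 + I*sqrt(86)/2 ≈ 840.0 + 4.6368*I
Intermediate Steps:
W(t, d) = d (W(t, d) = 0 + d = d)
X(Y) = Y/2 (X(Y) = Y*(1/4) + Y*(1/4) = Y/4 + Y/4 = Y/2)
o(E) = sqrt(-23 + E) (o(E) = sqrt((4 + E) - 27) = sqrt(-23 + E))
o(X(W(1, 3))) + 840 = sqrt(-23 + (1/2)*3) + 840 = sqrt(-23 + 3/2) + 840 = sqrt(-43/2) + 840 = I*sqrt(86)/2 + 840 = 840 + I*sqrt(86)/2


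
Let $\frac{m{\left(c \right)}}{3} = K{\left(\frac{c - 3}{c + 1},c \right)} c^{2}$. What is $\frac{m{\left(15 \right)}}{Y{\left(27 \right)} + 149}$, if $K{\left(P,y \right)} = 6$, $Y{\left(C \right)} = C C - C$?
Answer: $\frac{4050}{851} \approx 4.7591$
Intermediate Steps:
$Y{\left(C \right)} = C^{2} - C$
$m{\left(c \right)} = 18 c^{2}$ ($m{\left(c \right)} = 3 \cdot 6 c^{2} = 18 c^{2}$)
$\frac{m{\left(15 \right)}}{Y{\left(27 \right)} + 149} = \frac{18 \cdot 15^{2}}{27 \left(-1 + 27\right) + 149} = \frac{18 \cdot 225}{27 \cdot 26 + 149} = \frac{4050}{702 + 149} = \frac{4050}{851}$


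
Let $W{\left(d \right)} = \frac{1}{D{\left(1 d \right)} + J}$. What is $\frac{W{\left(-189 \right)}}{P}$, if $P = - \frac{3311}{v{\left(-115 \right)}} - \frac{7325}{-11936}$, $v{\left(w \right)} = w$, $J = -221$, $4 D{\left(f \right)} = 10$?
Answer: $- \frac{119360}{766886949} \approx -0.00015564$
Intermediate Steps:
$D{\left(f \right)} = \frac{5}{2}$ ($D{\left(f \right)} = \frac{1}{4} \cdot 10 = \frac{5}{2}$)
$W{\left(d \right)} = - \frac{2}{437}$ ($W{\left(d \right)} = \frac{1}{\frac{5}{2} - 221} = \frac{1}{- \frac{437}{2}} = - \frac{2}{437}$)
$P = \frac{40362471}{1372640}$ ($P = - \frac{3311}{-115} - \frac{7325}{-11936} = \left(-3311\right) \left(- \frac{1}{115}\right) - - \frac{7325}{11936} = \frac{3311}{115} + \frac{7325}{11936} = \frac{40362471}{1372640} \approx 29.405$)
$\frac{W{\left(-189 \right)}}{P} = - \frac{2}{437 \cdot \frac{40362471}{1372640}} = \left(- \frac{2}{437}\right) \frac{1372640}{40362471} = - \frac{119360}{766886949}$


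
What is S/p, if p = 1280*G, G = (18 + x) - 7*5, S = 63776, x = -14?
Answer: -1993/1240 ≈ -1.6073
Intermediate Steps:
G = -31 (G = (18 - 14) - 7*5 = 4 - 35 = -31)
p = -39680 (p = 1280*(-31) = -39680)
S/p = 63776/(-39680) = 63776*(-1/39680) = -1993/1240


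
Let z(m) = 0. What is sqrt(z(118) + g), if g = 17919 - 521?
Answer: sqrt(17398) ≈ 131.90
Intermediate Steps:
g = 17398
sqrt(z(118) + g) = sqrt(0 + 17398) = sqrt(17398)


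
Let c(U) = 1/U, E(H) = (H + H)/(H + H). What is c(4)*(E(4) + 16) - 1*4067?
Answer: -16251/4 ≈ -4062.8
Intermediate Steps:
E(H) = 1 (E(H) = (2*H)/((2*H)) = (2*H)*(1/(2*H)) = 1)
c(4)*(E(4) + 16) - 1*4067 = (1 + 16)/4 - 1*4067 = (¼)*17 - 4067 = 17/4 - 4067 = -16251/4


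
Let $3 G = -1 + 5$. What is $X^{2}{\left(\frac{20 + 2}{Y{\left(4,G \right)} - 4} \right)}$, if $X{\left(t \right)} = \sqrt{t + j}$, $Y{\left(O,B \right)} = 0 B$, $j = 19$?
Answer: $\frac{27}{2} \approx 13.5$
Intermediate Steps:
$G = \frac{4}{3}$ ($G = \frac{-1 + 5}{3} = \frac{1}{3} \cdot 4 = \frac{4}{3} \approx 1.3333$)
$Y{\left(O,B \right)} = 0$
$X{\left(t \right)} = \sqrt{19 + t}$ ($X{\left(t \right)} = \sqrt{t + 19} = \sqrt{19 + t}$)
$X^{2}{\left(\frac{20 + 2}{Y{\left(4,G \right)} - 4} \right)} = \left(\sqrt{19 + \frac{20 + 2}{0 - 4}}\right)^{2} = \left(\sqrt{19 + \frac{22}{-4}}\right)^{2} = \left(\sqrt{19 + 22 \left(- \frac{1}{4}\right)}\right)^{2} = \left(\sqrt{19 - \frac{11}{2}}\right)^{2} = \left(\sqrt{\frac{27}{2}}\right)^{2} = \left(\frac{3 \sqrt{6}}{2}\right)^{2} = \frac{27}{2}$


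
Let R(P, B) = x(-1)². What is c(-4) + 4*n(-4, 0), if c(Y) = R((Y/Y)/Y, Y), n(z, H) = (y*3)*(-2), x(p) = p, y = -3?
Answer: 73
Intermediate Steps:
n(z, H) = 18 (n(z, H) = -3*3*(-2) = -9*(-2) = 18)
R(P, B) = 1 (R(P, B) = (-1)² = 1)
c(Y) = 1
c(-4) + 4*n(-4, 0) = 1 + 4*18 = 1 + 72 = 73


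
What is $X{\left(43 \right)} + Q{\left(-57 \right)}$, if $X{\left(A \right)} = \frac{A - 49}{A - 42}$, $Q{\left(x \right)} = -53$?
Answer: $-59$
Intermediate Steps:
$X{\left(A \right)} = \frac{-49 + A}{-42 + A}$
$X{\left(43 \right)} + Q{\left(-57 \right)} = \frac{-49 + 43}{-42 + 43} - 53 = 1^{-1} \left(-6\right) - 53 = 1 \left(-6\right) - 53 = -6 - 53 = -59$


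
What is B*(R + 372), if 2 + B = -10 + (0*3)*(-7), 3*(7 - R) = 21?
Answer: -4464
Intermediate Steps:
R = 0 (R = 7 - ⅓*21 = 7 - 7 = 0)
B = -12 (B = -2 + (-10 + (0*3)*(-7)) = -2 + (-10 + 0*(-7)) = -2 + (-10 + 0) = -2 - 10 = -12)
B*(R + 372) = -12*(0 + 372) = -12*372 = -4464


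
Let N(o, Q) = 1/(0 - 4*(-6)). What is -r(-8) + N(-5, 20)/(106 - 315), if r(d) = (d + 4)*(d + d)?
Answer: -321025/5016 ≈ -64.000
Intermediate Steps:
r(d) = 2*d*(4 + d) (r(d) = (4 + d)*(2*d) = 2*d*(4 + d))
N(o, Q) = 1/24 (N(o, Q) = 1/(0 + 24) = 1/24)
-r(-8) + N(-5, 20)/(106 - 315) = -2*(-8)*(4 - 8) + (1/24)/(106 - 315) = -2*(-8)*(-4) + (1/24)/(-209) = -1*64 - 1/209*1/24 = -64 - 1/5016 = -321025/5016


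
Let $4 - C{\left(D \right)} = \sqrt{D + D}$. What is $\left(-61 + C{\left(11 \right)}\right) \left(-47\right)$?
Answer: $2679 + 47 \sqrt{22} \approx 2899.4$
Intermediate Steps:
$C{\left(D \right)} = 4 - \sqrt{2} \sqrt{D}$ ($C{\left(D \right)} = 4 - \sqrt{D + D} = 4 - \sqrt{2 D} = 4 - \sqrt{2} \sqrt{D}$)
$\left(-61 + C{\left(11 \right)}\right) \left(-47\right) = \left(-61 + \left(4 - \sqrt{2} \sqrt{11}\right)\right) \left(-47\right) = \left(-61 + \left(4 - \sqrt{22}\right)\right) \left(-47\right) = \left(-57 - \sqrt{22}\right) \left(-47\right) = 2679 + 47 \sqrt{22}$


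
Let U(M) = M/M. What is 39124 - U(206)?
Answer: 39123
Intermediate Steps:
U(M) = 1
39124 - U(206) = 39124 - 1*1 = 39124 - 1 = 39123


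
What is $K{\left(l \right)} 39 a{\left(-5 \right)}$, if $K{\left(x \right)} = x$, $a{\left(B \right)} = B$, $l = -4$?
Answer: $780$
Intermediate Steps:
$K{\left(l \right)} 39 a{\left(-5 \right)} = \left(-4\right) 39 \left(-5\right) = \left(-156\right) \left(-5\right) = 780$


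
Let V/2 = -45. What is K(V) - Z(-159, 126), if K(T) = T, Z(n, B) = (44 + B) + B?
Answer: -386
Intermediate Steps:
Z(n, B) = 44 + 2*B
V = -90 (V = 2*(-45) = -90)
K(V) - Z(-159, 126) = -90 - (44 + 2*126) = -90 - (44 + 252) = -90 - 1*296 = -90 - 296 = -386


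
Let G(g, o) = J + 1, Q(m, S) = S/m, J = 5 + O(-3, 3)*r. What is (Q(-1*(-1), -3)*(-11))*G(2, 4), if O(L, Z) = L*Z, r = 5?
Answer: -1287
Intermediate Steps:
J = -40 (J = 5 - 3*3*5 = 5 - 9*5 = 5 - 45 = -40)
G(g, o) = -39 (G(g, o) = -40 + 1 = -39)
(Q(-1*(-1), -3)*(-11))*G(2, 4) = (-3/((-1*(-1)))*(-11))*(-39) = (-3/1*(-11))*(-39) = (-3*1*(-11))*(-39) = -3*(-11)*(-39) = 33*(-39) = -1287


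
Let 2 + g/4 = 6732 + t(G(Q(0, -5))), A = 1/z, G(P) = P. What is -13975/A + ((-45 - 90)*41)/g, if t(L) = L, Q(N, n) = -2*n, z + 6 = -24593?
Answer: 1853613365693/5392 ≈ 3.4377e+8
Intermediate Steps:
z = -24599 (z = -6 - 24593 = -24599)
A = -1/24599 (A = 1/(-24599) = -1/24599 ≈ -4.0652e-5)
g = 26960 (g = -8 + 4*(6732 - 2*(-5)) = -8 + 4*(6732 + 10) = -8 + 4*6742 = -8 + 26968 = 26960)
-13975/A + ((-45 - 90)*41)/g = -13975/(-1/24599) + ((-45 - 90)*41)/26960 = -13975*(-24599) - 135*41*(1/26960) = 343771025 - 5535*1/26960 = 343771025 - 1107/5392 = 1853613365693/5392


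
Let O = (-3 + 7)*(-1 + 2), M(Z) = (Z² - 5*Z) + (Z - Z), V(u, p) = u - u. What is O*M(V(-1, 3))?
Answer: 0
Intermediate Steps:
V(u, p) = 0
M(Z) = Z² - 5*Z (M(Z) = (Z² - 5*Z) + 0 = Z² - 5*Z)
O = 4 (O = 4*1 = 4)
O*M(V(-1, 3)) = 4*(0*(-5 + 0)) = 4*(0*(-5)) = 4*0 = 0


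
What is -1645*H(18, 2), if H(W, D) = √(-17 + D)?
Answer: -1645*I*√15 ≈ -6371.1*I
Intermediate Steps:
-1645*H(18, 2) = -1645*√(-17 + 2) = -1645*I*√15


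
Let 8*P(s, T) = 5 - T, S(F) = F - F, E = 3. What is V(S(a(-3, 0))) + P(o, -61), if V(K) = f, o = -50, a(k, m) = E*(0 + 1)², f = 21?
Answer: 117/4 ≈ 29.250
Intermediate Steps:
a(k, m) = 3 (a(k, m) = 3*(0 + 1)² = 3*1² = 3*1 = 3)
S(F) = 0
P(s, T) = 5/8 - T/8 (P(s, T) = (5 - T)/8 = 5/8 - T/8)
V(K) = 21
V(S(a(-3, 0))) + P(o, -61) = 21 + (5/8 - ⅛*(-61)) = 21 + (5/8 + 61/8) = 21 + 33/4 = 117/4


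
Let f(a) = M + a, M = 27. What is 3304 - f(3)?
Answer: 3274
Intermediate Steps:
f(a) = 27 + a
3304 - f(3) = 3304 - (27 + 3) = 3304 - 1*30 = 3304 - 30 = 3274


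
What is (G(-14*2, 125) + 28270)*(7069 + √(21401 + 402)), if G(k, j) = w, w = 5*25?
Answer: 200724255 + 28395*√21803 ≈ 2.0492e+8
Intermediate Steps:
w = 125
G(k, j) = 125
(G(-14*2, 125) + 28270)*(7069 + √(21401 + 402)) = (125 + 28270)*(7069 + √(21401 + 402)) = 28395*(7069 + √21803) = 200724255 + 28395*√21803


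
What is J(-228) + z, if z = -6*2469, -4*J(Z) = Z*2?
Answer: -14700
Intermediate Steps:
J(Z) = -Z/2 (J(Z) = -Z*2/4 = -Z/2)
z = -14814
J(-228) + z = -½*(-228) - 14814 = 114 - 14814 = -14700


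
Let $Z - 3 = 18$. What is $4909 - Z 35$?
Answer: $4174$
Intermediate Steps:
$Z = 21$ ($Z = 3 + 18 = 21$)
$4909 - Z 35 = 4909 - 21 \cdot 35 = 4909 - 735 = 4174$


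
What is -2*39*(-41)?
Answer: 3198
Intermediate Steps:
-2*39*(-41) = -78*(-41) = 3198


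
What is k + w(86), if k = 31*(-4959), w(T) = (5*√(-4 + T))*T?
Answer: -153729 + 430*√82 ≈ -1.4984e+5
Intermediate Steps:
w(T) = 5*T*√(-4 + T)
k = -153729
k + w(86) = -153729 + 5*86*√(-4 + 86) = -153729 + 5*86*√82 = -153729 + 430*√82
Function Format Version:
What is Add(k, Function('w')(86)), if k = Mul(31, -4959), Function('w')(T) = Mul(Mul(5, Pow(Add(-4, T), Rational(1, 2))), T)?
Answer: Add(-153729, Mul(430, Pow(82, Rational(1, 2)))) ≈ -1.4984e+5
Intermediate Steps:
Function('w')(T) = Mul(5, T, Pow(Add(-4, T), Rational(1, 2)))
k = -153729
Add(k, Function('w')(86)) = Add(-153729, Mul(5, 86, Pow(Add(-4, 86), Rational(1, 2)))) = Add(-153729, Mul(5, 86, Pow(82, Rational(1, 2)))) = Add(-153729, Mul(430, Pow(82, Rational(1, 2))))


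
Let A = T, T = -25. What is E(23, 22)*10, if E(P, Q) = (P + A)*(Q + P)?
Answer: -900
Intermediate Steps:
A = -25
E(P, Q) = (-25 + P)*(P + Q) (E(P, Q) = (P - 25)*(Q + P) = (-25 + P)*(P + Q))
E(23, 22)*10 = (23² - 25*23 - 25*22 + 23*22)*10 = (529 - 575 - 550 + 506)*10 = -90*10 = -900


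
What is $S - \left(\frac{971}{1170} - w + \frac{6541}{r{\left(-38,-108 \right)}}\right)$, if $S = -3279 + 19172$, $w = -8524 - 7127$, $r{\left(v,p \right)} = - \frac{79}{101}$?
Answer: $\frac{795241321}{92430} \approx 8603.7$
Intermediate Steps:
$r{\left(v,p \right)} = - \frac{79}{101}$ ($r{\left(v,p \right)} = \left(-79\right) \frac{1}{101} = - \frac{79}{101}$)
$w = -15651$
$S = 15893$
$S - \left(\frac{971}{1170} - w + \frac{6541}{r{\left(-38,-108 \right)}}\right) = 15893 - \frac{673748669}{92430} = \frac{795241321}{92430}$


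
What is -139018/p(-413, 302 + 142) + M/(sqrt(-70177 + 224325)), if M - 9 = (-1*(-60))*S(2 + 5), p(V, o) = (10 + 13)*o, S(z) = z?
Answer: -69509/5106 + 429*sqrt(38537)/77074 ≈ -12.521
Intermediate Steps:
p(V, o) = 23*o
M = 429 (M = 9 + (-1*(-60))*(2 + 5) = 9 + 60*7 = 9 + 420 = 429)
-139018/p(-413, 302 + 142) + M/(sqrt(-70177 + 224325)) = -139018*1/(23*(302 + 142)) + 429/(sqrt(-70177 + 224325)) = -139018/(23*444) + 429/(sqrt(154148)) = -139018/10212 + 429/((2*sqrt(38537))) = -139018*1/10212 + 429*(sqrt(38537)/77074) = -69509/5106 + 429*sqrt(38537)/77074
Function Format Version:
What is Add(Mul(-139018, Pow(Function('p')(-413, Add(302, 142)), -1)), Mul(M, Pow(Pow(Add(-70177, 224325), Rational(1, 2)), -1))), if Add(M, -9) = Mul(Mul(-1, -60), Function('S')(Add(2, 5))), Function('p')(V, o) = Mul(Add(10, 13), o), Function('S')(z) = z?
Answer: Add(Rational(-69509, 5106), Mul(Rational(429, 77074), Pow(38537, Rational(1, 2)))) ≈ -12.521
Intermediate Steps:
Function('p')(V, o) = Mul(23, o)
M = 429 (M = Add(9, Mul(Mul(-1, -60), Add(2, 5))) = Add(9, Mul(60, 7)) = Add(9, 420) = 429)
Add(Mul(-139018, Pow(Function('p')(-413, Add(302, 142)), -1)), Mul(M, Pow(Pow(Add(-70177, 224325), Rational(1, 2)), -1))) = Add(Mul(-139018, Pow(Mul(23, Add(302, 142)), -1)), Mul(429, Pow(Pow(Add(-70177, 224325), Rational(1, 2)), -1))) = Add(Mul(-139018, Pow(Mul(23, 444), -1)), Mul(429, Pow(Pow(154148, Rational(1, 2)), -1))) = Add(Mul(-139018, Pow(10212, -1)), Mul(429, Pow(Mul(2, Pow(38537, Rational(1, 2))), -1))) = Add(Mul(-139018, Rational(1, 10212)), Mul(429, Mul(Rational(1, 77074), Pow(38537, Rational(1, 2))))) = Add(Rational(-69509, 5106), Mul(Rational(429, 77074), Pow(38537, Rational(1, 2))))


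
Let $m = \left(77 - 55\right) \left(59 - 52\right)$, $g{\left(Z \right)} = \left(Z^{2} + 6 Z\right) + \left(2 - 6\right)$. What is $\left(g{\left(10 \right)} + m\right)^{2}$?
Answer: $96100$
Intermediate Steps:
$g{\left(Z \right)} = -4 + Z^{2} + 6 Z$ ($g{\left(Z \right)} = \left(Z^{2} + 6 Z\right) - 4 = -4 + Z^{2} + 6 Z$)
$m = 154$ ($m = 22 \cdot 7 = 154$)
$\left(g{\left(10 \right)} + m\right)^{2} = \left(\left(-4 + 10^{2} + 6 \cdot 10\right) + 154\right)^{2} = \left(\left(-4 + 100 + 60\right) + 154\right)^{2} = \left(156 + 154\right)^{2} = 310^{2} = 96100$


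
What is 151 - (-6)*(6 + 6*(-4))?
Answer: 43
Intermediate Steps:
151 - (-6)*(6 + 6*(-4)) = 151 - (-6)*(6 - 24) = 151 - (-6)*(-18) = 151 - 1*108 = 151 - 108 = 43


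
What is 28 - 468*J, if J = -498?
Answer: 233092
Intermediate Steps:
28 - 468*J = 28 - 468*(-498) = 28 + 233064 = 233092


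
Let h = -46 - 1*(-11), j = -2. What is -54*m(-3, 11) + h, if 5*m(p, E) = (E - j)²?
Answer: -9301/5 ≈ -1860.2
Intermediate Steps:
h = -35 (h = -46 + 11 = -35)
m(p, E) = (2 + E)²/5 (m(p, E) = (E - 1*(-2))²/5 = (E + 2)²/5 = (2 + E)²/5)
-54*m(-3, 11) + h = -54*(2 + 11)²/5 - 35 = -54*13²/5 - 35 = -54*169/5 - 35 = -9126/5 - 35 = -9301/5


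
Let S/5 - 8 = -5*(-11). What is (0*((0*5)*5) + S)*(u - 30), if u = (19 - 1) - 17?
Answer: -9135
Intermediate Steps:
u = 1 (u = 18 - 17 = 1)
S = 315 (S = 40 + 5*(-5*(-11)) = 40 + 5*55 = 40 + 275 = 315)
(0*((0*5)*5) + S)*(u - 30) = (0*((0*5)*5) + 315)*(1 - 30) = (0*(0*5) + 315)*(-29) = (0*0 + 315)*(-29) = (0 + 315)*(-29) = 315*(-29) = -9135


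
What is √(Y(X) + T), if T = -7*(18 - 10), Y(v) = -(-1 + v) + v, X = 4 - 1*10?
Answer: I*√55 ≈ 7.4162*I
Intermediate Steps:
X = -6 (X = 4 - 10 = -6)
Y(v) = 1 (Y(v) = (1 - v) + v = 1)
T = -56 (T = -7*8 = -56)
√(Y(X) + T) = √(1 - 56) = √(-55) = I*√55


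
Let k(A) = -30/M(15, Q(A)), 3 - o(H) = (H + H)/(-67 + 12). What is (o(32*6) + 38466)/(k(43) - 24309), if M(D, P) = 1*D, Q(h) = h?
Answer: -2116179/1337105 ≈ -1.5827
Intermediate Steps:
o(H) = 3 + 2*H/55 (o(H) = 3 - (H + H)/(-67 + 12) = 3 - 2*H/(-55) = 3 - 2*H*(-1)/55 = 3 - (-2)*H/55 = 3 + 2*H/55)
M(D, P) = D
k(A) = -2 (k(A) = -30/15 = -30*1/15 = -2)
(o(32*6) + 38466)/(k(43) - 24309) = ((3 + 2*(32*6)/55) + 38466)/(-2 - 24309) = ((3 + (2/55)*192) + 38466)/(-24311) = ((3 + 384/55) + 38466)*(-1/24311) = (549/55 + 38466)*(-1/24311) = (2116179/55)*(-1/24311) = -2116179/1337105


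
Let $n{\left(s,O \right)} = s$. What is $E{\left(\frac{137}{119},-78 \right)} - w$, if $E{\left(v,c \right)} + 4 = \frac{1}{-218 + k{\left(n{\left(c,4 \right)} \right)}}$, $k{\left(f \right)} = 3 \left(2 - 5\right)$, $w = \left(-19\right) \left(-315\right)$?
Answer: $- \frac{1359504}{227} \approx -5989.0$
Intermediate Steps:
$w = 5985$
$k{\left(f \right)} = -9$ ($k{\left(f \right)} = 3 \left(-3\right) = -9$)
$E{\left(v,c \right)} = - \frac{909}{227}$ ($E{\left(v,c \right)} = -4 + \frac{1}{-218 - 9} = -4 + \frac{1}{-227} = -4 - \frac{1}{227} = - \frac{909}{227}$)
$E{\left(\frac{137}{119},-78 \right)} - w = - \frac{909}{227} - 5985 = - \frac{1359504}{227}$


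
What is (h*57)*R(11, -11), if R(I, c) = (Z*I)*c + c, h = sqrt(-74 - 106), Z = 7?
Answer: -293436*I*sqrt(5) ≈ -6.5614e+5*I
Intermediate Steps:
h = 6*I*sqrt(5) (h = sqrt(-180) = 6*I*sqrt(5) ≈ 13.416*I)
R(I, c) = c + 7*I*c (R(I, c) = (7*I)*c + c = 7*I*c + c = c + 7*I*c)
(h*57)*R(11, -11) = ((6*I*sqrt(5))*57)*(-11*(1 + 7*11)) = (342*I*sqrt(5))*(-11*(1 + 77)) = (342*I*sqrt(5))*(-11*78) = (342*I*sqrt(5))*(-858) = -293436*I*sqrt(5)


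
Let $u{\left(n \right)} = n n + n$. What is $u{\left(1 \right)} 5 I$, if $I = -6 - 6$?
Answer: $-120$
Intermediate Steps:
$u{\left(n \right)} = n + n^{2}$ ($u{\left(n \right)} = n^{2} + n = n + n^{2}$)
$I = -12$ ($I = -6 - 6 = -12$)
$u{\left(1 \right)} 5 I = 1 \left(1 + 1\right) 5 \left(-12\right) = 1 \cdot 2 \cdot 5 \left(-12\right) = 2 \cdot 5 \left(-12\right) = 10 \left(-12\right) = -120$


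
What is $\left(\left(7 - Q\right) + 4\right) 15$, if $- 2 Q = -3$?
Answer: $\frac{285}{2} \approx 142.5$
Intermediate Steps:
$Q = \frac{3}{2}$ ($Q = \left(- \frac{1}{2}\right) \left(-3\right) = \frac{3}{2} \approx 1.5$)
$\left(\left(7 - Q\right) + 4\right) 15 = \left(\left(7 - \frac{3}{2}\right) + 4\right) 15 = \left(\frac{11}{2} + 4\right) 15 = \frac{19}{2} \cdot 15 = \frac{285}{2}$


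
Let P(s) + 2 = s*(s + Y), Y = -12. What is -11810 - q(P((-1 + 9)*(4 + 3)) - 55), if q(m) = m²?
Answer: -5805459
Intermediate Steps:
P(s) = -2 + s*(-12 + s) (P(s) = -2 + s*(s - 12) = -2 + s*(-12 + s))
-11810 - q(P((-1 + 9)*(4 + 3)) - 55) = -11810 - ((-2 + ((-1 + 9)*(4 + 3))² - 12*(-1 + 9)*(4 + 3)) - 55)² = -11810 - ((-2 + (8*7)² - 96*7) - 55)² = -11810 - ((-2 + 56² - 12*56) - 55)² = -11810 - ((-2 + 3136 - 672) - 55)² = -11810 - (2462 - 55)² = -11810 - 1*2407² = -11810 - 1*5793649 = -11810 - 5793649 = -5805459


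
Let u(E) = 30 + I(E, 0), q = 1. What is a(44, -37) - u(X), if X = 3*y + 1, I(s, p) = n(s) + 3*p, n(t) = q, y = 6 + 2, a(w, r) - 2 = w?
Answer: 15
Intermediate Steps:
a(w, r) = 2 + w
y = 8
n(t) = 1
I(s, p) = 1 + 3*p
X = 25 (X = 3*8 + 1 = 24 + 1 = 25)
u(E) = 31 (u(E) = 30 + (1 + 3*0) = 30 + (1 + 0) = 30 + 1 = 31)
a(44, -37) - u(X) = (2 + 44) - 1*31 = 46 - 31 = 15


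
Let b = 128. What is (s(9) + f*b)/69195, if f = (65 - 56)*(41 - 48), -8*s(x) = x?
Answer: -21507/184520 ≈ -0.11656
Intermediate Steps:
s(x) = -x/8
f = -63 (f = 9*(-7) = -63)
(s(9) + f*b)/69195 = (-1/8*9 - 63*128)/69195 = (-9/8 - 8064)*(1/69195) = -64521/8*1/69195 = -21507/184520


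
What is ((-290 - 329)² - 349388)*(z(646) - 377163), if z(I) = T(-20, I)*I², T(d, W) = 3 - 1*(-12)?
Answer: 198672273021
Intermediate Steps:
T(d, W) = 15 (T(d, W) = 3 + 12 = 15)
z(I) = 15*I²
((-290 - 329)² - 349388)*(z(646) - 377163) = ((-290 - 329)² - 349388)*(15*646² - 377163) = ((-619)² - 349388)*(15*417316 - 377163) = (383161 - 349388)*(6259740 - 377163) = 33773*5882577 = 198672273021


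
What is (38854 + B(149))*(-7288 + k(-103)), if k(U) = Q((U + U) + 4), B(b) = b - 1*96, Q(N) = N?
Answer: -291413430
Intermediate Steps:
B(b) = -96 + b (B(b) = b - 96 = -96 + b)
k(U) = 4 + 2*U (k(U) = (U + U) + 4 = 2*U + 4 = 4 + 2*U)
(38854 + B(149))*(-7288 + k(-103)) = (38854 + (-96 + 149))*(-7288 + (4 + 2*(-103))) = (38854 + 53)*(-7288 + (4 - 206)) = 38907*(-7288 - 202) = 38907*(-7490) = -291413430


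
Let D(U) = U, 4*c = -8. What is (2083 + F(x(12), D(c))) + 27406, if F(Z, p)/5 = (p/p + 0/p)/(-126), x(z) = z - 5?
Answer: 3715609/126 ≈ 29489.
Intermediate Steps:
c = -2 (c = (¼)*(-8) = -2)
x(z) = -5 + z
F(Z, p) = -5/126 (F(Z, p) = 5*((p/p + 0/p)/(-126)) = 5*((1 + 0)*(-1/126)) = 5*(1*(-1/126)) = 5*(-1/126) = -5/126)
(2083 + F(x(12), D(c))) + 27406 = (2083 - 5/126) + 27406 = 262453/126 + 27406 = 3715609/126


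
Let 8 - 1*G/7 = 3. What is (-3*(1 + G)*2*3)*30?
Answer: -19440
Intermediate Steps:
G = 35 (G = 56 - 7*3 = 56 - 21 = 35)
(-3*(1 + G)*2*3)*30 = (-3*(1 + 35)*2*3)*30 = (-108*2*3)*30 = (-3*72*3)*30 = -216*3*30 = -648*30 = -19440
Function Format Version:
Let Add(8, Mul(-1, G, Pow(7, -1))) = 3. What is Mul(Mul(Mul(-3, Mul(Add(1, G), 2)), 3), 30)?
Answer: -19440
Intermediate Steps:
G = 35 (G = Add(56, Mul(-7, 3)) = Add(56, -21) = 35)
Mul(Mul(Mul(-3, Mul(Add(1, G), 2)), 3), 30) = Mul(Mul(Mul(-3, Mul(Add(1, 35), 2)), 3), 30) = Mul(Mul(Mul(-3, Mul(36, 2)), 3), 30) = Mul(Mul(Mul(-3, 72), 3), 30) = Mul(Mul(-216, 3), 30) = Mul(-648, 30) = -19440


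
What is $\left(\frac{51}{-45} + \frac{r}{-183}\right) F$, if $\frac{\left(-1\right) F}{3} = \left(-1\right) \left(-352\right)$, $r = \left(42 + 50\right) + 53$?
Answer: $\frac{620224}{305} \approx 2033.5$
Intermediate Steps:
$r = 145$ ($r = 92 + 53 = 145$)
$F = -1056$ ($F = - 3 \left(\left(-1\right) \left(-352\right)\right) = \left(-3\right) 352 = -1056$)
$\left(\frac{51}{-45} + \frac{r}{-183}\right) F = \left(\frac{51}{-45} + \frac{145}{-183}\right) \left(-1056\right) = \left(51 \left(- \frac{1}{45}\right) + 145 \left(- \frac{1}{183}\right)\right) \left(-1056\right) = \left(- \frac{17}{15} - \frac{145}{183}\right) \left(-1056\right) = \left(- \frac{1762}{915}\right) \left(-1056\right) = \frac{620224}{305}$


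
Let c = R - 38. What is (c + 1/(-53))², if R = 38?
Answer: 1/2809 ≈ 0.00035600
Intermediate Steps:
c = 0 (c = 38 - 38 = 0)
(c + 1/(-53))² = (0 + 1/(-53))² = (0 - 1/53)² = (-1/53)² = 1/2809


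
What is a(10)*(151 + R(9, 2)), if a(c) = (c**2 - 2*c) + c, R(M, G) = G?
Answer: 13770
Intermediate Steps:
a(c) = c**2 - c
a(10)*(151 + R(9, 2)) = (10*(-1 + 10))*(151 + 2) = (10*9)*153 = 90*153 = 13770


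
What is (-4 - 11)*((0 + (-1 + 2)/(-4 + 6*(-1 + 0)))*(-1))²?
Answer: -3/20 ≈ -0.15000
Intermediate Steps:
(-4 - 11)*((0 + (-1 + 2)/(-4 + 6*(-1 + 0)))*(-1))² = -15*(0 + 1/(-4 + 6*(-1)))² = -15*(0 + 1/(-4 - 6))² = -15*(0 + 1/(-10))² = -15*(0 + 1*(-⅒))² = -15*(0 - ⅒)² = -15*(-⅒*(-1))² = -15*(⅒)² = -15*1/100 = -3/20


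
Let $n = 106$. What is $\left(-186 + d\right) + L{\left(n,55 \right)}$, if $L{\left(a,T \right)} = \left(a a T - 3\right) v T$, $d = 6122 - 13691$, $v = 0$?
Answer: $-7755$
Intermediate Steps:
$d = -7569$ ($d = 6122 - 13691 = -7569$)
$L{\left(a,T \right)} = 0$ ($L{\left(a,T \right)} = \left(a a T - 3\right) 0 T = \left(a^{2} T - 3\right) 0 T = \left(T a^{2} - 3\right) 0 T = \left(-3 + T a^{2}\right) 0 T = 0 T = 0$)
$\left(-186 + d\right) + L{\left(n,55 \right)} = \left(-186 - 7569\right) + 0 = -7755 + 0 = -7755$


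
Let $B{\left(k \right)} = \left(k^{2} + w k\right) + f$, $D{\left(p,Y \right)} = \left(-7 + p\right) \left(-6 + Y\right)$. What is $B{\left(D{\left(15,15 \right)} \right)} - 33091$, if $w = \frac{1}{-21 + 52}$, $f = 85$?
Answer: $- \frac{862410}{31} \approx -27820.0$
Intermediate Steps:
$w = \frac{1}{31} \approx 0.032258$
$B{\left(k \right)} = 85 + k^{2} + \frac{k}{31}$ ($B{\left(k \right)} = \left(k^{2} + \frac{k}{31}\right) + 85 = 85 + k^{2} + \frac{k}{31}$)
$B{\left(D{\left(15,15 \right)} \right)} - 33091 = \left(85 + \left(42 - 105 - 90 + 15 \cdot 15\right)^{2} + \frac{42 - 105 - 90 + 15 \cdot 15}{31}\right) - 33091 = \left(85 + \left(42 - 105 - 90 + 225\right)^{2} + \frac{42 - 105 - 90 + 225}{31}\right) - 33091 = \left(85 + 72^{2} + \frac{1}{31} \cdot 72\right) - 33091 = \left(85 + 5184 + \frac{72}{31}\right) - 33091 = \frac{163411}{31} - 33091 = - \frac{862410}{31}$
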